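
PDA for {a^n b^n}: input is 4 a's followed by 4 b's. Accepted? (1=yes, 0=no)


Language requires equal numbers of a's and b's
PDA pushes for each 'a', pops for each 'b'
Number of a's = 4
Number of b's = 4
4 == 4 -> Accept

1


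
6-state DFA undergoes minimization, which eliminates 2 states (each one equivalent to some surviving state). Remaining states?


Original DFA: 6 states
Redundant states removed: 2
Minimized states = original - removed
= 6 - 2
= 4

4


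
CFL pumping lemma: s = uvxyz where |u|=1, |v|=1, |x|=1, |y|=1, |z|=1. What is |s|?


|s| = |u| + |v| + |x| + |y| + |z|
= 1 + 1 + 1 + 1 + 1
= 2 + 1 + 2
= 3 + 2
= 5

5


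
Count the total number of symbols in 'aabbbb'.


String: 'aabbbb'
Counting characters:
  'a' appears 2 time(s)
  'b' appears 4 time(s)
Total length = 2 + 4 = 6

6


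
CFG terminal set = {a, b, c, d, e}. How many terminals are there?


Terminal symbols: a, b, c, d, e
Counting each: a (#1), b (#2), c (#3), d (#4), e (#5)
Total = 5

5


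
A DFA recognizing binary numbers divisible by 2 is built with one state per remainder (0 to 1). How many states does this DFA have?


Divisibility by 2 is tracked via the remainder mod 2: 0, 1, ..., 1
The construction assigns one state to each remainder
Number of remainders = 2

2


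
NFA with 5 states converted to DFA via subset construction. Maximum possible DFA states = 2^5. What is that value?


NFA has 5 states
Subset construction: each DFA state = subset of NFA states
Maximum subsets = 2^5
2^5 = 32

32


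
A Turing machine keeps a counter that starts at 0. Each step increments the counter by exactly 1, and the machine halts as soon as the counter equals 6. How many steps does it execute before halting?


Counter starts at 0. Counting sequence:
  Step 1: counter = 1
  Step 2: counter = 2
  Step 3: counter = 3
  Step 4: counter = 4
  Step 5: counter = 5
  Step 6: counter = 6
Counter reached 6 -> halt
Total steps = 6

6


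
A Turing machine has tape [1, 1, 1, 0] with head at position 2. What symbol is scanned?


Tape: [1, 1, 1, 0]
Positions: 0 1 2 3
Values:    1 1 1 0
Head at position 2
tape[2] = 1

1


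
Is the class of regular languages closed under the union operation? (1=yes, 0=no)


Regular languages are closed under:
- Union (DFA product construction)
- Intersection (DFA product construction)
- Complement (swap accept/reject states)
- Concatenation (NFA construction)
- Kleene star (NFA construction)
union is in this list
Therefore: closed

1


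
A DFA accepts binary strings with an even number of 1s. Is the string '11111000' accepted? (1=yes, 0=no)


DFA has 2 states: q_even (start, accept=yes) and q_odd
Processing string '11111000' character by character:
  Position 0: read '1', 1-count=1 -> q_odd
  Position 1: read '1', 1-count=2 -> q_even
  Position 2: read '1', 1-count=3 -> q_odd
  Position 3: read '1', 1-count=4 -> q_even
  Position 4: read '1', 1-count=5 -> q_odd
  Position 5: read '0', 1-count=5 -> q_odd (no change)
  Position 6: read '0', 1-count=5 -> q_odd (no change)
  Position 7: read '0', 1-count=5 -> q_odd (no change)
Final state: q_odd, total 1s = 5 (odd); the DFA requires an even count -> reject

0


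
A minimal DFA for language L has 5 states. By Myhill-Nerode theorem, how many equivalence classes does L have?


Myhill-Nerode theorem:
Number of equivalence classes = number of states in minimal DFA
Minimal DFA states = 5
Therefore equivalence classes = 5

5


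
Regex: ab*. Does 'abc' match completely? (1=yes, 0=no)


Pattern: ab*
String: 'abc'
Pattern requires: exactly one 'a' followed by zero or more 'b's
First char is 'a' -> OK
Rest 'bc': all b's? No
Result: 0

0


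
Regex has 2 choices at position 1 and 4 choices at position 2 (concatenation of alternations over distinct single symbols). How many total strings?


First group: 2 alternatives
Second group: 4 alternatives
Concatenation: each choice from group 1 pairs with each from group 2
Total = 2 x 4 = 8

8


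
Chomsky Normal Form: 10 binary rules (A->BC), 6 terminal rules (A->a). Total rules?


CNF allows two rule forms:
  A -> BC (binary): 10 rules
  A -> a (terminal): 6 rules
Total = 10 + 6 = 16

16


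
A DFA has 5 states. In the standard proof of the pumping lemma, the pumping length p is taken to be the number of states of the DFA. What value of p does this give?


Pumping lemma for regular languages (standard proof):
Take p = |Q|, the number of DFA states.
Any string of length >= |Q| passes through |Q|+1 states while reading its first |Q| symbols,
so by pigeonhole some state repeats, giving the loop that can be pumped.
Here |Q| = 5
Therefore the proof uses p = 5

5


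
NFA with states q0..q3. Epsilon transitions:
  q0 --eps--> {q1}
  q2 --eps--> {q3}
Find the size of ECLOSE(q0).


Starting from q0
Initialize closure = {q0}
Follow epsilon from q0 -> add q1
Final closure: {q0, q1}
Size = 2

2


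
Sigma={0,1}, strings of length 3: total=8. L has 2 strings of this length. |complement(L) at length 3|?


Alphabet: {0,1}
String length: 3
Total strings of length 3 = 2^3 = 8
Strings in L = 2
Complement = total - |L|
= 8 - 2
= 6

6


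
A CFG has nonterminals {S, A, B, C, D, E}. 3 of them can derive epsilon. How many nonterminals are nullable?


Nonterminals: {S, A, B, C, D, E}
A nonterminal is nullable if it can derive epsilon
Counting nullable nonterminals: 3
Total nullable = 3

3


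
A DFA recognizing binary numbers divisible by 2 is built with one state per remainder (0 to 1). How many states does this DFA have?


Divisibility by 2 is tracked via the remainder mod 2: 0, 1, ..., 1
The construction assigns one state to each remainder
Number of remainders = 2

2


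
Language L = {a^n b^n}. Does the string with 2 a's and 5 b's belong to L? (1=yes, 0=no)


Language requires equal numbers of a's and b's
PDA pushes for each 'a', pops for each 'b'
Number of a's = 2
Number of b's = 5
2 != 5 -> Reject

0


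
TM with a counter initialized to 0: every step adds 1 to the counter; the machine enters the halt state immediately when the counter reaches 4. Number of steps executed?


Counter starts at 0. Counting sequence:
  Step 1: counter = 1
  Step 2: counter = 2
  Step 3: counter = 3
  Step 4: counter = 4
Counter reached 4 -> halt
Total steps = 4

4


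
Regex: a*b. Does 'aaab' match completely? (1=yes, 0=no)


Pattern: a*b
String: 'aaab'
Pattern requires: zero or more 'a's followed by exactly one 'b'
Found 3 leading 'a's
Remaining: 'b'
Remaining is exactly 'b' -> match
Result: 1

1


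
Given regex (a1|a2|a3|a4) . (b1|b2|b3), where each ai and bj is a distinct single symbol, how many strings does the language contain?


First group: 4 alternatives
Second group: 3 alternatives
Concatenation: each choice from group 1 pairs with each from group 2
Total = 4 x 3 = 12

12


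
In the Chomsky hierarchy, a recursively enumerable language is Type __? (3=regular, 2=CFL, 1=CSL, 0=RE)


Chomsky hierarchy levels:
  Type 3: Regular (DFA/NFA/regex)
  Type 2: Context-free (PDA)
  Type 1: Context-sensitive
  Type 0: Recursively enumerable (TM)
'recursively enumerable' corresponds to Type 0

0


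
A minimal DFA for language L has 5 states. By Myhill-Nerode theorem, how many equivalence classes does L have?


Myhill-Nerode theorem:
Number of equivalence classes = number of states in minimal DFA
Minimal DFA states = 5
Therefore equivalence classes = 5

5


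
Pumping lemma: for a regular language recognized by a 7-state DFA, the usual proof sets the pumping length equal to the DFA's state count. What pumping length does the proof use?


Pumping lemma for regular languages (standard proof):
Take p = |Q|, the number of DFA states.
Any string of length >= |Q| passes through |Q|+1 states while reading its first |Q| symbols,
so by pigeonhole some state repeats, giving the loop that can be pumped.
Here |Q| = 7
Therefore the proof uses p = 7

7


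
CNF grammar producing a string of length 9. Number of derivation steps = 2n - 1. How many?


Chomsky Normal Form derivation:
String length n = 9
Each step either:
  - Splits a nonterminal into two (n-1 such steps)
  - Converts a nonterminal to terminal (n such steps)
Total = (n-1) + n = 2n - 1
= 2(9) - 1
= 18 - 1
= 17

17


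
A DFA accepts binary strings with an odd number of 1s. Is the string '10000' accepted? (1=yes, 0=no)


DFA has 2 states: q_even (start, accept=no) and q_odd
Processing string '10000' character by character:
  Position 0: read '1', 1-count=1 -> q_odd
  Position 1: read '0', 1-count=1 -> q_odd (no change)
  Position 2: read '0', 1-count=1 -> q_odd (no change)
  Position 3: read '0', 1-count=1 -> q_odd (no change)
  Position 4: read '0', 1-count=1 -> q_odd (no change)
Final state: q_odd, total 1s = 1 (odd); the DFA requires an odd count -> accept

1


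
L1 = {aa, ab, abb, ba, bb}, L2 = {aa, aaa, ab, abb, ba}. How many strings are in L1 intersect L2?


L1 = {aa, ab, abb, ba, bb}
L2 = {aa, aaa, ab, abb, ba}
Checking each string in L1 against L2:
  'aa': in L2? Yes
  'ab': in L2? Yes
  'abb': in L2? Yes
  'ba': in L2? Yes
  'bb': in L2? No
Intersection = {aa, ab, abb, ba}
|L1 ∩ L2| = 4

4


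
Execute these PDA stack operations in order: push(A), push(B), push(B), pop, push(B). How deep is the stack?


Tracing stack operations:
  push(A) -> stack = [A], depth=1
  push(B) -> stack = [A,B], depth=2
  push(B) -> stack = [A,B,B], depth=3
  pop -> removed B, stack = [A,B], depth=2
  push(B) -> stack = [A,B,B], depth=3
Final depth = 3

3


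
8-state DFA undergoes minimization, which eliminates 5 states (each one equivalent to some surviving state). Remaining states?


Original DFA: 8 states
Redundant states removed: 5
Minimized states = original - removed
= 8 - 5
= 3

3


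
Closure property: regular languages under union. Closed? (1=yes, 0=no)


Regular languages are closed under:
- Union (DFA product construction)
- Intersection (DFA product construction)
- Complement (swap accept/reject states)
- Concatenation (NFA construction)
- Kleene star (NFA construction)
union is in this list
Therefore: closed

1


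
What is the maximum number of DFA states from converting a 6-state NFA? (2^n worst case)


NFA has 6 states
Subset construction: each DFA state = subset of NFA states
Maximum subsets = 2^6
2^6 = 64

64


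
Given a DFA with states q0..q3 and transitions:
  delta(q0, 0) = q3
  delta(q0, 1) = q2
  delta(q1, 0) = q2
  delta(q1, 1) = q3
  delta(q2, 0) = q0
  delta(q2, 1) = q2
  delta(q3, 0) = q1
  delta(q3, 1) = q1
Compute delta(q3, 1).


Looking up transition function:
delta(q3, 1) in the table
Row: q3, Column: 1
Result: q1

q1


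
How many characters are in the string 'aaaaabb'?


String: 'aaaaabb'
Counting characters:
  'a' appears 5 time(s)
  'b' appears 2 time(s)
Total length = 5 + 2 = 7

7


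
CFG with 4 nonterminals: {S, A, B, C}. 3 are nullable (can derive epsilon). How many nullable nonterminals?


Nonterminals: {S, A, B, C}
A nonterminal is nullable if it can derive epsilon
Counting nullable nonterminals: 3
Total nullable = 3

3


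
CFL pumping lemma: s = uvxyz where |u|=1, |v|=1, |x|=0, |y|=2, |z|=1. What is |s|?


|s| = |u| + |v| + |x| + |y| + |z|
= 1 + 1 + 0 + 2 + 1
= 2 + 0 + 3
= 2 + 3
= 5

5


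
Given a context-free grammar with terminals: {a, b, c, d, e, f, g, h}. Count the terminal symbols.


Terminal symbols: a, b, c, d, e, f, g, h
Counting each: a (#1), b (#2), c (#3), d (#4), e (#5), f (#6), g (#7), h (#8)
Total = 8

8


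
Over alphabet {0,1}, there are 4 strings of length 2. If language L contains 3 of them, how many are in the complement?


Alphabet: {0,1}
String length: 2
Total strings of length 2 = 2^2 = 4
Strings in L = 3
Complement = total - |L|
= 4 - 3
= 1

1


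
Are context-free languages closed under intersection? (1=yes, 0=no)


CFL closure properties:
  Closed under: union, concatenation, Kleene star
  NOT closed under: intersection, complement
Operation 'intersection' is in not-closed list -> No (not closed)

0


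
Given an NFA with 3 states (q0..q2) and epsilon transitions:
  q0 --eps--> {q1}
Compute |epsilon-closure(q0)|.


Starting from q0
Initialize closure = {q0}
Follow epsilon from q0 -> add q1
Final closure: {q0, q1}
Size = 2

2


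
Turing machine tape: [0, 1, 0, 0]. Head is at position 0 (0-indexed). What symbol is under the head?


Tape: [0, 1, 0, 0]
Positions: 0 1 2 3
Values:    0 1 0 0
Head at position 0
tape[0] = 0

0


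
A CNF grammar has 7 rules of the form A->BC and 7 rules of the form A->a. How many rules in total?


CNF allows two rule forms:
  A -> BC (binary): 7 rules
  A -> a (terminal): 7 rules
Total = 7 + 7 = 14

14


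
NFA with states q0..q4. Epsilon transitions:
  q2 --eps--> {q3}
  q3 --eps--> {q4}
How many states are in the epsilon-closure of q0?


Starting from q0
Initialize closure = {q0}
q0 has no outgoing epsilon transitions -> nothing to add
Final closure: {q0}
Size = 1

1


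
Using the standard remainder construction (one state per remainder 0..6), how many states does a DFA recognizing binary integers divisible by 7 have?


Divisibility by 7 is tracked via the remainder mod 7: 0, 1, ..., 6
The construction assigns one state to each remainder
Number of remainders = 7

7


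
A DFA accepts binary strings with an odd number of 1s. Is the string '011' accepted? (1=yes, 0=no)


DFA has 2 states: q_even (start, accept=no) and q_odd
Processing string '011' character by character:
  Position 0: read '0', 1-count=0 -> q_even (no change)
  Position 1: read '1', 1-count=1 -> q_odd
  Position 2: read '1', 1-count=2 -> q_even
Final state: q_even, total 1s = 2 (even); the DFA requires an odd count -> reject

0


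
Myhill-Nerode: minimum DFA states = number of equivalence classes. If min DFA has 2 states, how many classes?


Myhill-Nerode theorem:
Number of equivalence classes = number of states in minimal DFA
Minimal DFA states = 2
Therefore equivalence classes = 2

2


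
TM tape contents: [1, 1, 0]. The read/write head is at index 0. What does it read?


Tape: [1, 1, 0]
Positions: 0 1 2
Values:    1 1 0
Head at position 0
tape[0] = 1

1


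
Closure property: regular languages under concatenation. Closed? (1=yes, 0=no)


Regular languages are closed under:
- Union (DFA product construction)
- Intersection (DFA product construction)
- Complement (swap accept/reject states)
- Concatenation (NFA construction)
- Kleene star (NFA construction)
concatenation is in this list
Therefore: closed

1


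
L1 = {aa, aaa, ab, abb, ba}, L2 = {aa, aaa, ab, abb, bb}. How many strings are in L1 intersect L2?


L1 = {aa, aaa, ab, abb, ba}
L2 = {aa, aaa, ab, abb, bb}
Checking each string in L1 against L2:
  'aa': in L2? Yes
  'aaa': in L2? Yes
  'ab': in L2? Yes
  'abb': in L2? Yes
  'ba': in L2? No
Intersection = {aa, aaa, ab, abb}
|L1 ∩ L2| = 4

4


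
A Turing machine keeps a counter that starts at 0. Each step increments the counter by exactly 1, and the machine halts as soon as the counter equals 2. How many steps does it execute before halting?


Counter starts at 0. Counting sequence:
  Step 1: counter = 1
  Step 2: counter = 2
Counter reached 2 -> halt
Total steps = 2

2


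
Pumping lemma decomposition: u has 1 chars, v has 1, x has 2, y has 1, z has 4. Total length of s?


|s| = |u| + |v| + |x| + |y| + |z|
= 1 + 1 + 2 + 1 + 4
= 2 + 2 + 5
= 4 + 5
= 9

9


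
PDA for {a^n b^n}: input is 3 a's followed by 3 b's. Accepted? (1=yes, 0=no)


Language requires equal numbers of a's and b's
PDA pushes for each 'a', pops for each 'b'
Number of a's = 3
Number of b's = 3
3 == 3 -> Accept

1


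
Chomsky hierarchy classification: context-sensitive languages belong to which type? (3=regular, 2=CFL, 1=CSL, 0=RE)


Chomsky hierarchy levels:
  Type 3: Regular (DFA/NFA/regex)
  Type 2: Context-free (PDA)
  Type 1: Context-sensitive
  Type 0: Recursively enumerable (TM)
'context-sensitive' corresponds to Type 1

1


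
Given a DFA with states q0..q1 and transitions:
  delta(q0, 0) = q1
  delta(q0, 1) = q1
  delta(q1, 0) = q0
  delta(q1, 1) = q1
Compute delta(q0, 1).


Looking up transition function:
delta(q0, 1) in the table
Row: q0, Column: 1
Result: q1

q1


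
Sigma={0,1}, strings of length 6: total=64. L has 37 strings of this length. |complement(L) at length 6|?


Alphabet: {0,1}
String length: 6
Total strings of length 6 = 2^6 = 64
Strings in L = 37
Complement = total - |L|
= 64 - 37
= 27

27


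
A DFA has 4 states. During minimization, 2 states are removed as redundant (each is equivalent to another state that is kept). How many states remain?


Original DFA: 4 states
Redundant states removed: 2
Minimized states = original - removed
= 4 - 2
= 2

2


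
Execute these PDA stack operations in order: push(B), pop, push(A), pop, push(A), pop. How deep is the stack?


Tracing stack operations:
  push(B) -> stack = [B], depth=1
  pop -> removed B, stack = [], depth=0
  push(A) -> stack = [A], depth=1
  pop -> removed A, stack = [], depth=0
  push(A) -> stack = [A], depth=1
  pop -> removed A, stack = [], depth=0
Final depth = 0

0


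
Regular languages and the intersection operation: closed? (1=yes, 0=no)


Regular languages are closed under all standard operations:
- Union: Yes (product construction)
- Intersection: Yes (product construction)
- Complement: Yes (swap accept/reject)
- Concatenation: Yes (NFA construction)
Operation: intersection -> Closed

1


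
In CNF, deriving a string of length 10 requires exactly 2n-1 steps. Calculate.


Chomsky Normal Form derivation:
String length n = 10
Each step either:
  - Splits a nonterminal into two (n-1 such steps)
  - Converts a nonterminal to terminal (n such steps)
Total = (n-1) + n = 2n - 1
= 2(10) - 1
= 20 - 1
= 19

19


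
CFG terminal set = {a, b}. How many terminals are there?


Terminal symbols: a, b
Counting each: a (#1), b (#2)
Total = 2

2


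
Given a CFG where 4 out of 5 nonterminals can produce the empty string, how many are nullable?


Nonterminals: {S, A, B, C, D}
A nonterminal is nullable if it can derive epsilon
Counting nullable nonterminals: 4
Total nullable = 4

4


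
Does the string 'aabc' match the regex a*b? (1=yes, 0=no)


Pattern: a*b
String: 'aabc'
Pattern requires: zero or more 'a's followed by exactly one 'b'
Found 2 leading 'a's
Remaining: 'bc'
Remaining is not 'b' -> no match
Result: 0

0


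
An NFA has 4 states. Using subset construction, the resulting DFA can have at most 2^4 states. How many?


NFA has 4 states
Subset construction: each DFA state = subset of NFA states
Maximum subsets = 2^4
2^4 = 16

16


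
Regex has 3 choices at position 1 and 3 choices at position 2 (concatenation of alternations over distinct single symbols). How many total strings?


First group: 3 alternatives
Second group: 3 alternatives
Concatenation: each choice from group 1 pairs with each from group 2
Total = 3 x 3 = 9

9


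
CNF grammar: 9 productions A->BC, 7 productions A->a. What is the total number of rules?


CNF allows two rule forms:
  A -> BC (binary): 9 rules
  A -> a (terminal): 7 rules
Total = 9 + 7 = 16

16


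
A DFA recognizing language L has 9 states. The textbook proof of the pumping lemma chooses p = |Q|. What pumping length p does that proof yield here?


Pumping lemma for regular languages (standard proof):
Take p = |Q|, the number of DFA states.
Any string of length >= |Q| passes through |Q|+1 states while reading its first |Q| symbols,
so by pigeonhole some state repeats, giving the loop that can be pumped.
Here |Q| = 9
Therefore the proof uses p = 9

9


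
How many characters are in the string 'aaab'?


String: 'aaab'
Counting characters:
  'a' appears 3 time(s)
  'b' appears 1 time(s)
Total length = 3 + 1 = 4

4


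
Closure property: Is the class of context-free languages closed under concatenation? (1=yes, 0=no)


CFL closure properties:
  Closed under: union, concatenation, Kleene star
  NOT closed under: intersection, complement
Operation 'concatenation' is in closed list -> Yes (closed)

1


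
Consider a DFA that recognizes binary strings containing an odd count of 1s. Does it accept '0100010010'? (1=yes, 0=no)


DFA has 2 states: q_even (start, accept=no) and q_odd
Processing string '0100010010' character by character:
  Position 0: read '0', 1-count=0 -> q_even (no change)
  Position 1: read '1', 1-count=1 -> q_odd
  Position 2: read '0', 1-count=1 -> q_odd (no change)
  Position 3: read '0', 1-count=1 -> q_odd (no change)
  Position 4: read '0', 1-count=1 -> q_odd (no change)
  Position 5: read '1', 1-count=2 -> q_even
  Position 6: read '0', 1-count=2 -> q_even (no change)
  Position 7: read '0', 1-count=2 -> q_even (no change)
  Position 8: read '1', 1-count=3 -> q_odd
  Position 9: read '0', 1-count=3 -> q_odd (no change)
Final state: q_odd, total 1s = 3 (odd); the DFA requires an odd count -> accept

1


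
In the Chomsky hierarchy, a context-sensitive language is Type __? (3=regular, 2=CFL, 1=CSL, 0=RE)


Chomsky hierarchy levels:
  Type 3: Regular (DFA/NFA/regex)
  Type 2: Context-free (PDA)
  Type 1: Context-sensitive
  Type 0: Recursively enumerable (TM)
'context-sensitive' corresponds to Type 1

1


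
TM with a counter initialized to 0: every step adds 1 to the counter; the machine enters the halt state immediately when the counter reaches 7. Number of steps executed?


Counter starts at 0. Counting sequence:
  Step 1: counter = 1
  Step 2: counter = 2
  Step 3: counter = 3
  Step 4: counter = 4
  Step 5: counter = 5
  Step 6: counter = 6
  Step 7: counter = 7
Counter reached 7 -> halt
Total steps = 7

7


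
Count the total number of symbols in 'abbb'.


String: 'abbb'
Counting characters:
  'a' appears 1 time(s)
  'b' appears 3 time(s)
Total length = 1 + 3 = 4

4


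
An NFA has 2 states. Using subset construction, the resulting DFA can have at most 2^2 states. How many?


NFA has 2 states
Subset construction: each DFA state = subset of NFA states
Maximum subsets = 2^2
2^2 = 4

4


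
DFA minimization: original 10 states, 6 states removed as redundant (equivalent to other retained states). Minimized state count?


Original DFA: 10 states
Redundant states removed: 6
Minimized states = original - removed
= 10 - 6
= 4

4


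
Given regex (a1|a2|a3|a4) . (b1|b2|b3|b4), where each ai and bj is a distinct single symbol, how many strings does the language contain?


First group: 4 alternatives
Second group: 4 alternatives
Concatenation: each choice from group 1 pairs with each from group 2
Total = 4 x 4 = 16

16


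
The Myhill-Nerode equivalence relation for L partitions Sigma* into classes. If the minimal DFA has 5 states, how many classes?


Myhill-Nerode theorem:
Number of equivalence classes = number of states in minimal DFA
Minimal DFA states = 5
Therefore equivalence classes = 5

5


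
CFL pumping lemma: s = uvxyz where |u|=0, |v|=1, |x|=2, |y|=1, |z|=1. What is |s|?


|s| = |u| + |v| + |x| + |y| + |z|
= 0 + 1 + 2 + 1 + 1
= 1 + 2 + 2
= 3 + 2
= 5

5


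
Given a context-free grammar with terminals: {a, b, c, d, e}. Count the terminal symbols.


Terminal symbols: a, b, c, d, e
Counting each: a (#1), b (#2), c (#3), d (#4), e (#5)
Total = 5

5


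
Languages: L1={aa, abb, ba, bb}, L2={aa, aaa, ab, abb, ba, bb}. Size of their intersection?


L1 = {aa, abb, ba, bb}
L2 = {aa, aaa, ab, abb, ba, bb}
Checking each string in L1 against L2:
  'aa': in L2? Yes
  'abb': in L2? Yes
  'ba': in L2? Yes
  'bb': in L2? Yes
Intersection = {aa, abb, ba, bb}
|L1 ∩ L2| = 4

4


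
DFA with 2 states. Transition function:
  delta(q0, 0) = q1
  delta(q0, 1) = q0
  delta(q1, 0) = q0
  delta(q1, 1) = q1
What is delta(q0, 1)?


Looking up transition function:
delta(q0, 1) in the table
Row: q0, Column: 1
Result: q0

q0


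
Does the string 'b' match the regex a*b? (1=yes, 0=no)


Pattern: a*b
String: 'b'
Pattern requires: zero or more 'a's followed by exactly one 'b'
Found 0 leading 'a's
Remaining: 'b'
Remaining is exactly 'b' -> match
Result: 1

1


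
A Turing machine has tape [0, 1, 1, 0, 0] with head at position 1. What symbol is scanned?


Tape: [0, 1, 1, 0, 0]
Positions: 0 1 2 3 4
Values:    0 1 1 0 0
Head at position 1
tape[1] = 1

1


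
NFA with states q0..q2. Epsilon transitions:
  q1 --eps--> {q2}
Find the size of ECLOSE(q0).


Starting from q0
Initialize closure = {q0}
q0 has no outgoing epsilon transitions -> nothing to add
Final closure: {q0}
Size = 1

1


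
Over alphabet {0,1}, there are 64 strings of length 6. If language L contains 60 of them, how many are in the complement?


Alphabet: {0,1}
String length: 6
Total strings of length 6 = 2^6 = 64
Strings in L = 60
Complement = total - |L|
= 64 - 60
= 4

4


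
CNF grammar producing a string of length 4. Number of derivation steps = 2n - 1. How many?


Chomsky Normal Form derivation:
String length n = 4
Each step either:
  - Splits a nonterminal into two (n-1 such steps)
  - Converts a nonterminal to terminal (n such steps)
Total = (n-1) + n = 2n - 1
= 2(4) - 1
= 8 - 1
= 7

7


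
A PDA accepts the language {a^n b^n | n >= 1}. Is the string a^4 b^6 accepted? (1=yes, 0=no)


Language requires equal numbers of a's and b's
PDA pushes for each 'a', pops for each 'b'
Number of a's = 4
Number of b's = 6
4 != 6 -> Reject

0


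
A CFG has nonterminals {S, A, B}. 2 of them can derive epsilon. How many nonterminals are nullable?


Nonterminals: {S, A, B}
A nonterminal is nullable if it can derive epsilon
Counting nullable nonterminals: 2
Total nullable = 2

2


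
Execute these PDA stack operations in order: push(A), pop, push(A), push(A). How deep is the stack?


Tracing stack operations:
  push(A) -> stack = [A], depth=1
  pop -> removed A, stack = [], depth=0
  push(A) -> stack = [A], depth=1
  push(A) -> stack = [A,A], depth=2
Final depth = 2

2


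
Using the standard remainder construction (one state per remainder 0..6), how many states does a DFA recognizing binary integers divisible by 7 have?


Divisibility by 7 is tracked via the remainder mod 7: 0, 1, ..., 6
The construction assigns one state to each remainder
Number of remainders = 7

7


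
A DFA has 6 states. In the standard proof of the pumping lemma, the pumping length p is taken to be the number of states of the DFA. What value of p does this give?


Pumping lemma for regular languages (standard proof):
Take p = |Q|, the number of DFA states.
Any string of length >= |Q| passes through |Q|+1 states while reading its first |Q| symbols,
so by pigeonhole some state repeats, giving the loop that can be pumped.
Here |Q| = 6
Therefore the proof uses p = 6

6


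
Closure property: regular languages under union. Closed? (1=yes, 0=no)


Regular languages are closed under:
- Union (DFA product construction)
- Intersection (DFA product construction)
- Complement (swap accept/reject states)
- Concatenation (NFA construction)
- Kleene star (NFA construction)
union is in this list
Therefore: closed

1


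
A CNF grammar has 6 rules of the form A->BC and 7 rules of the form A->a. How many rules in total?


CNF allows two rule forms:
  A -> BC (binary): 6 rules
  A -> a (terminal): 7 rules
Total = 6 + 7 = 13

13


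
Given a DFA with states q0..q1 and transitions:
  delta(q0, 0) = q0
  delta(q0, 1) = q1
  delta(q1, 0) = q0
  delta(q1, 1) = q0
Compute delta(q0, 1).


Looking up transition function:
delta(q0, 1) in the table
Row: q0, Column: 1
Result: q1

q1


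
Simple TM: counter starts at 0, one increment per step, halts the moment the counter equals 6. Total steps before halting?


Counter starts at 0. Counting sequence:
  Step 1: counter = 1
  Step 2: counter = 2
  Step 3: counter = 3
  Step 4: counter = 4
  Step 5: counter = 5
  Step 6: counter = 6
Counter reached 6 -> halt
Total steps = 6

6


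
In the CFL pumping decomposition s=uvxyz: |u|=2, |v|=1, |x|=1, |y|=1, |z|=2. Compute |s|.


|s| = |u| + |v| + |x| + |y| + |z|
= 2 + 1 + 1 + 1 + 2
= 3 + 1 + 3
= 4 + 3
= 7

7


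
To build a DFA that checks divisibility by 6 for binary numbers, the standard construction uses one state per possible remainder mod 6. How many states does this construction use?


Divisibility by 6 is tracked via the remainder mod 6: 0, 1, ..., 5
The construction assigns one state to each remainder
Number of remainders = 6

6


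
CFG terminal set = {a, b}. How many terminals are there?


Terminal symbols: a, b
Counting each: a (#1), b (#2)
Total = 2

2


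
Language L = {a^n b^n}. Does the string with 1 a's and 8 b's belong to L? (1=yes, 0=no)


Language requires equal numbers of a's and b's
PDA pushes for each 'a', pops for each 'b'
Number of a's = 1
Number of b's = 8
1 != 8 -> Reject

0


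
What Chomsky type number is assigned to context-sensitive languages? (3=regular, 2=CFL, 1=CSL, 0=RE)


Chomsky hierarchy levels:
  Type 3: Regular (DFA/NFA/regex)
  Type 2: Context-free (PDA)
  Type 1: Context-sensitive
  Type 0: Recursively enumerable (TM)
'context-sensitive' corresponds to Type 1

1


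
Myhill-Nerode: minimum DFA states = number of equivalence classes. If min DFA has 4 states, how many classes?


Myhill-Nerode theorem:
Number of equivalence classes = number of states in minimal DFA
Minimal DFA states = 4
Therefore equivalence classes = 4

4


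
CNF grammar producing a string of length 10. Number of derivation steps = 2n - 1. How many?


Chomsky Normal Form derivation:
String length n = 10
Each step either:
  - Splits a nonterminal into two (n-1 such steps)
  - Converts a nonterminal to terminal (n such steps)
Total = (n-1) + n = 2n - 1
= 2(10) - 1
= 20 - 1
= 19

19


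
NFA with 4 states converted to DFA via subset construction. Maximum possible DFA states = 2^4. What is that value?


NFA has 4 states
Subset construction: each DFA state = subset of NFA states
Maximum subsets = 2^4
2^4 = 16

16


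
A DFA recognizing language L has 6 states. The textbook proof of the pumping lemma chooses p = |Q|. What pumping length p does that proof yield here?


Pumping lemma for regular languages (standard proof):
Take p = |Q|, the number of DFA states.
Any string of length >= |Q| passes through |Q|+1 states while reading its first |Q| symbols,
so by pigeonhole some state repeats, giving the loop that can be pumped.
Here |Q| = 6
Therefore the proof uses p = 6

6


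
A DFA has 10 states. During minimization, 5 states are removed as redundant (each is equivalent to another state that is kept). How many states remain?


Original DFA: 10 states
Redundant states removed: 5
Minimized states = original - removed
= 10 - 5
= 5

5


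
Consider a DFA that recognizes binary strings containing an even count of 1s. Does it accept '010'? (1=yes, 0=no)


DFA has 2 states: q_even (start, accept=yes) and q_odd
Processing string '010' character by character:
  Position 0: read '0', 1-count=0 -> q_even (no change)
  Position 1: read '1', 1-count=1 -> q_odd
  Position 2: read '0', 1-count=1 -> q_odd (no change)
Final state: q_odd, total 1s = 1 (odd); the DFA requires an even count -> reject

0


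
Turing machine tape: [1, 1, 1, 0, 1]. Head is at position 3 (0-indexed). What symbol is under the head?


Tape: [1, 1, 1, 0, 1]
Positions: 0 1 2 3 4
Values:    1 1 1 0 1
Head at position 3
tape[3] = 0

0


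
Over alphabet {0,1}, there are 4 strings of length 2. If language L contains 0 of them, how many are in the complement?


Alphabet: {0,1}
String length: 2
Total strings of length 2 = 2^2 = 4
Strings in L = 0
Complement = total - |L|
= 4 - 0
= 4

4


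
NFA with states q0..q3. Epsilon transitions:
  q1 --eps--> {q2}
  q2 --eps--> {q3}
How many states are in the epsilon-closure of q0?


Starting from q0
Initialize closure = {q0}
q0 has no outgoing epsilon transitions -> nothing to add
Final closure: {q0}
Size = 1

1


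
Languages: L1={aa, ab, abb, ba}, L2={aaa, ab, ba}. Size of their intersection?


L1 = {aa, ab, abb, ba}
L2 = {aaa, ab, ba}
Checking each string in L1 against L2:
  'aa': in L2? No
  'ab': in L2? Yes
  'abb': in L2? No
  'ba': in L2? Yes
Intersection = {ab, ba}
|L1 ∩ L2| = 2

2


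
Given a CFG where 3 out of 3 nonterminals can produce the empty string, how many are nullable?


Nonterminals: {S, A, B}
A nonterminal is nullable if it can derive epsilon
Counting nullable nonterminals: 3
Total nullable = 3

3


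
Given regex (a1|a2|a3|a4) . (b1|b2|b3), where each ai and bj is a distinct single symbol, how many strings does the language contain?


First group: 4 alternatives
Second group: 3 alternatives
Concatenation: each choice from group 1 pairs with each from group 2
Total = 4 x 3 = 12

12


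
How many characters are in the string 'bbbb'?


String: 'bbbb'
Counting characters:
  'b' appears 4 time(s)
Total length = 0 + 4 = 4

4


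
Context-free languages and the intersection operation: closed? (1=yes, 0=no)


CFL closure properties:
  Closed under: union, concatenation, Kleene star
  NOT closed under: intersection, complement
Operation 'intersection' is in not-closed list -> No (not closed)

0


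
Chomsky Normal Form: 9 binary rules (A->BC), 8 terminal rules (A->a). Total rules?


CNF allows two rule forms:
  A -> BC (binary): 9 rules
  A -> a (terminal): 8 rules
Total = 9 + 8 = 17

17


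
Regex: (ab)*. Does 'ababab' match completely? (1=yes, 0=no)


Pattern: (ab)*
String: 'ababab'
Pattern requires: zero or more repetitions of 'ab'
Pairs: ['ab', 'ab', 'ab']
All pairs are 'ab'? Yes
Result: 1

1


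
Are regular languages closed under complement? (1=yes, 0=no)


Regular languages are closed under:
- Union (DFA product construction)
- Intersection (DFA product construction)
- Complement (swap accept/reject states)
- Concatenation (NFA construction)
- Kleene star (NFA construction)
complement is in this list
Therefore: closed

1


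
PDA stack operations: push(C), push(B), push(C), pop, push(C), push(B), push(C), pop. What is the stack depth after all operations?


Tracing stack operations:
  push(C) -> stack = [C], depth=1
  push(B) -> stack = [C,B], depth=2
  push(C) -> stack = [C,B,C], depth=3
  pop -> removed C, stack = [C,B], depth=2
  push(C) -> stack = [C,B,C], depth=3
  push(B) -> stack = [C,B,C,B], depth=4
  push(C) -> stack = [C,B,C,B,C], depth=5
  pop -> removed C, stack = [C,B,C,B], depth=4
Final depth = 4

4


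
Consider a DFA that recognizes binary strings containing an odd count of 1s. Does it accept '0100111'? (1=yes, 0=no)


DFA has 2 states: q_even (start, accept=no) and q_odd
Processing string '0100111' character by character:
  Position 0: read '0', 1-count=0 -> q_even (no change)
  Position 1: read '1', 1-count=1 -> q_odd
  Position 2: read '0', 1-count=1 -> q_odd (no change)
  Position 3: read '0', 1-count=1 -> q_odd (no change)
  Position 4: read '1', 1-count=2 -> q_even
  Position 5: read '1', 1-count=3 -> q_odd
  Position 6: read '1', 1-count=4 -> q_even
Final state: q_even, total 1s = 4 (even); the DFA requires an odd count -> reject

0


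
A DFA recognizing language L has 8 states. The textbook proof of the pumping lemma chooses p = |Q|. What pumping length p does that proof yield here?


Pumping lemma for regular languages (standard proof):
Take p = |Q|, the number of DFA states.
Any string of length >= |Q| passes through |Q|+1 states while reading its first |Q| symbols,
so by pigeonhole some state repeats, giving the loop that can be pumped.
Here |Q| = 8
Therefore the proof uses p = 8

8


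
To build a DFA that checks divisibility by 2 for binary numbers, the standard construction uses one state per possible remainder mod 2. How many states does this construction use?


Divisibility by 2 is tracked via the remainder mod 2: 0, 1, ..., 1
The construction assigns one state to each remainder
Number of remainders = 2

2


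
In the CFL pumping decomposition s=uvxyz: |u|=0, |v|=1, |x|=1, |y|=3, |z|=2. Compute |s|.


|s| = |u| + |v| + |x| + |y| + |z|
= 0 + 1 + 1 + 3 + 2
= 1 + 1 + 5
= 2 + 5
= 7

7


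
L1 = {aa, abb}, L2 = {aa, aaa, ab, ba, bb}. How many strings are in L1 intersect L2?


L1 = {aa, abb}
L2 = {aa, aaa, ab, ba, bb}
Checking each string in L1 against L2:
  'aa': in L2? Yes
  'abb': in L2? No
Intersection = {aa}
|L1 ∩ L2| = 1

1


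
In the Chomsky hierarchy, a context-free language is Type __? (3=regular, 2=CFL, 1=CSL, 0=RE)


Chomsky hierarchy levels:
  Type 3: Regular (DFA/NFA/regex)
  Type 2: Context-free (PDA)
  Type 1: Context-sensitive
  Type 0: Recursively enumerable (TM)
'context-free' corresponds to Type 2

2


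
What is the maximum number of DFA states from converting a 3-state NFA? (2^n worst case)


NFA has 3 states
Subset construction: each DFA state = subset of NFA states
Maximum subsets = 2^3
2^3 = 8

8


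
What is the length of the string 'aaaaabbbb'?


String: 'aaaaabbbb'
Counting characters:
  'a' appears 5 time(s)
  'b' appears 4 time(s)
Total length = 5 + 4 = 9

9


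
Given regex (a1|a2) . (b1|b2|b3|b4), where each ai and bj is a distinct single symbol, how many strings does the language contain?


First group: 2 alternatives
Second group: 4 alternatives
Concatenation: each choice from group 1 pairs with each from group 2
Total = 2 x 4 = 8

8


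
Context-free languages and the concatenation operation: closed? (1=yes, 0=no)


CFL closure properties:
  Closed under: union, concatenation, Kleene star
  NOT closed under: intersection, complement
Operation 'concatenation' is in closed list -> Yes (closed)

1


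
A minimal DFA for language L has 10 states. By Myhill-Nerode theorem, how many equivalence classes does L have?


Myhill-Nerode theorem:
Number of equivalence classes = number of states in minimal DFA
Minimal DFA states = 10
Therefore equivalence classes = 10

10


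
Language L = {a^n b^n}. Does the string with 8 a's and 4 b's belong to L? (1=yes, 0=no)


Language requires equal numbers of a's and b's
PDA pushes for each 'a', pops for each 'b'
Number of a's = 8
Number of b's = 4
8 != 4 -> Reject

0


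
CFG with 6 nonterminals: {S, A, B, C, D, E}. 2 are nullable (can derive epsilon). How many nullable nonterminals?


Nonterminals: {S, A, B, C, D, E}
A nonterminal is nullable if it can derive epsilon
Counting nullable nonterminals: 2
Total nullable = 2

2


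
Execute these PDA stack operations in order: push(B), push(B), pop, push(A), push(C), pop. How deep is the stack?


Tracing stack operations:
  push(B) -> stack = [B], depth=1
  push(B) -> stack = [B,B], depth=2
  pop -> removed B, stack = [B], depth=1
  push(A) -> stack = [B,A], depth=2
  push(C) -> stack = [B,A,C], depth=3
  pop -> removed C, stack = [B,A], depth=2
Final depth = 2

2


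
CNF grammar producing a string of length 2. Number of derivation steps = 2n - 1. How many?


Chomsky Normal Form derivation:
String length n = 2
Each step either:
  - Splits a nonterminal into two (n-1 such steps)
  - Converts a nonterminal to terminal (n such steps)
Total = (n-1) + n = 2n - 1
= 2(2) - 1
= 4 - 1
= 3

3


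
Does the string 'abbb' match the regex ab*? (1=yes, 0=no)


Pattern: ab*
String: 'abbb'
Pattern requires: exactly one 'a' followed by zero or more 'b's
First char is 'a' -> OK
Rest 'bbb': all b's? Yes
Result: 1

1


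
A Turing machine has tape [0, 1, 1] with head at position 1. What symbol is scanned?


Tape: [0, 1, 1]
Positions: 0 1 2
Values:    0 1 1
Head at position 1
tape[1] = 1

1


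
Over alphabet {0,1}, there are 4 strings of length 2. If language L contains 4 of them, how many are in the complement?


Alphabet: {0,1}
String length: 2
Total strings of length 2 = 2^2 = 4
Strings in L = 4
Complement = total - |L|
= 4 - 4
= 0

0


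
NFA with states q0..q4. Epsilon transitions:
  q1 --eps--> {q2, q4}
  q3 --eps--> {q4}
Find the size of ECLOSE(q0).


Starting from q0
Initialize closure = {q0}
q0 has no outgoing epsilon transitions -> nothing to add
Final closure: {q0}
Size = 1

1
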